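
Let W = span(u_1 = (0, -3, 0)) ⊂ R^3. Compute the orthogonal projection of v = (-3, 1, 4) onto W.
proj_W(v) = (0, 1, 0)

Set up U = [u_1 | ... | u_1] ∈ R^(3×1). The projector onto W = col(U) is P = U (U^T U)^(-1) U^T.
Compute U^T U =
  [9],
and U^T v = (-3).
Solve U^T U · c = U^T v for the coefficients: c = (-1/3). The projection is proj_W(v) = U c.
Check: (v - proj_W(v)) · u_1 = 0  (should be 0).
Result: proj_W(v) = (0, 1, 0).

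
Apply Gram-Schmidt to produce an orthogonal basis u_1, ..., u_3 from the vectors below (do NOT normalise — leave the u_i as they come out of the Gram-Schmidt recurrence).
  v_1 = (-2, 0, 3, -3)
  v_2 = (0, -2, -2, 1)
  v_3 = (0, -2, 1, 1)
Orthogonal basis:
  u_1 = (-2, 0, 3, -3)
  u_2 = (-9/11, -2, -17/22, -5/22)
  u_3 = (6/13, -34/39, 56/39, 44/39)

Apply the Gram-Schmidt recurrence
  u_1 = v_1
  u_i = v_i − Σ_{j<i} ((v_i · u_j) / (u_j · u_j)) · u_j.

Step by step this gives:
  u_1 = (-2, 0, 3, -3)
  u_2 = (-9/11, -2, -17/22, -5/22)
  u_3 = (6/13, -34/39, 56/39, 44/39)

Orthogonality check:
  u_2 · u_1 = 0 (should be 0)
  u_3 · u_1 = 0 (should be 0)
  u_3 · u_2 = 0 (should be 0)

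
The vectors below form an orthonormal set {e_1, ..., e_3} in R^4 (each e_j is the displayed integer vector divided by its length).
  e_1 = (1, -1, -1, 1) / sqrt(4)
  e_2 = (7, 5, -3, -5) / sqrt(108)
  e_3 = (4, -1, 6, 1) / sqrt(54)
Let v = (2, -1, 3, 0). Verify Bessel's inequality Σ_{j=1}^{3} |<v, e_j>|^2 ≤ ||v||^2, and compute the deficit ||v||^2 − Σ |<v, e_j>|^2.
Σ |<v, e_j>|^2 = 27/2; ||v||^2 = 14; deficit = 1/2

Write each e_j = u_j / sqrt(<u_j, u_j>) where u_j is the displayed integer vector. Then <v, e_j> = <v, u_j> / sqrt(<u_j, u_j>), so |<v, e_j>|^2 = <v, u_j>^2 / <u_j, u_j>.
Coefficients: <v, e_1> = 0/sqrt(4), <v, e_2> = 0/sqrt(108), <v, e_3> = 27/sqrt(54).
Square and sum: Σ |<v, e_j>|^2 = 27/2.
Compute ||v||^2 = v·v = 14.
Deficit = 14 − 27/2 = 1/2 ≥ 0, confirming Bessel's inequality. (The deficit equals ||v − Σ <v,e_j> e_j||^2, the squared distance from v to span{e_j}.)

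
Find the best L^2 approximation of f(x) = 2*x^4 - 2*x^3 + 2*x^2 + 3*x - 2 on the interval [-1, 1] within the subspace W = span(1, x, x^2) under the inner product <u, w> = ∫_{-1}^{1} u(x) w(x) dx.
g(x) = 26*x^2/7 + 9*x/5 - 76/35

The best approximation g ∈ W is the orthogonal projection of f onto W. Writing g = a_0 + a_1 x + a_2 x^2, the coefficients solve the normal equations G · a = b where
  G_{ij} = <φ_i, φ_j> and b_i = <f, φ_i>, with φ_0 = 1, φ_1 = x, φ_2 = x^2.
G =
  [2, 0, 2/3]
  [0, 2/3, 0]
  [2/3, 0, 2/5],
b = (-28/15, 6/5, 4/105).
Solving gives a_0 = -76/35, a_1 = 9/5, a_2 = 26/7, so
  g(x) = 26*x^2/7 + 9*x/5 - 76/35.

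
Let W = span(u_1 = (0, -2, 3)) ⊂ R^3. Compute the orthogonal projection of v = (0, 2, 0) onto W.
proj_W(v) = (0, 8/13, -12/13)

Set up U = [u_1 | ... | u_1] ∈ R^(3×1). The projector onto W = col(U) is P = U (U^T U)^(-1) U^T.
Compute U^T U =
  [13],
and U^T v = (-4).
Solve U^T U · c = U^T v for the coefficients: c = (-4/13). The projection is proj_W(v) = U c.
Check: (v - proj_W(v)) · u_1 = 0  (should be 0).
Result: proj_W(v) = (0, 8/13, -12/13).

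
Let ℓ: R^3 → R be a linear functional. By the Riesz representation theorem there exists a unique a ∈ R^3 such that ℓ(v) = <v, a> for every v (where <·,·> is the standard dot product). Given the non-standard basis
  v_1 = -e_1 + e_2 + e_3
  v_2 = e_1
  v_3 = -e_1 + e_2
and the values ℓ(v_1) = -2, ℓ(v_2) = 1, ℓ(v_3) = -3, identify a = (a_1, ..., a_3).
a = (1, -2, 1)

Write a = (a_1, ..., a_3) in the standard basis. For each basis vector v_i, ℓ(v_i) = <v_i, a> is a linear equation in the a_j's. Collect the n equations into a matrix system V a = ℓ, where row i of V is v_i (expressed in the standard basis). Since V is invertible (lower-triangular with 1s on the diagonal, up to permutation), solve by back-substitution:
  V =
[[-1, 1, 1],
 [1, 0, 0],
 [-1, 1, 0]]
  V a = (-2, 1, -3)
Solving gives a = (1, -2, 1).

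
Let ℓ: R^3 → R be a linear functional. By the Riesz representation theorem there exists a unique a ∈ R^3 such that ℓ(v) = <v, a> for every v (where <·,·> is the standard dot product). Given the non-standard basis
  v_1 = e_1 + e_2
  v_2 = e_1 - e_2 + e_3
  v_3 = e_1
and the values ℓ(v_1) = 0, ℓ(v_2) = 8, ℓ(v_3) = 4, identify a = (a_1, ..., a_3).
a = (4, -4, 0)

Write a = (a_1, ..., a_3) in the standard basis. For each basis vector v_i, ℓ(v_i) = <v_i, a> is a linear equation in the a_j's. Collect the n equations into a matrix system V a = ℓ, where row i of V is v_i (expressed in the standard basis). Since V is invertible (lower-triangular with 1s on the diagonal, up to permutation), solve by back-substitution:
  V =
[[1, 1, 0],
 [1, -1, 1],
 [1, 0, 0]]
  V a = (0, 8, 4)
Solving gives a = (4, -4, 0).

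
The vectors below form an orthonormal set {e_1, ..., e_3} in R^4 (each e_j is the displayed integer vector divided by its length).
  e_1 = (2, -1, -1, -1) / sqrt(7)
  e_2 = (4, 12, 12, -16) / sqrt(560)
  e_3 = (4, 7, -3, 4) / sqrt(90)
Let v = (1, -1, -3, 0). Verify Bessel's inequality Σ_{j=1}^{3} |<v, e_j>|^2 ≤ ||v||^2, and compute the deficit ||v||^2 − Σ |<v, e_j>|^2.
Σ |<v, e_j>|^2 = 9; ||v||^2 = 11; deficit = 2

Write each e_j = u_j / sqrt(<u_j, u_j>) where u_j is the displayed integer vector. Then <v, e_j> = <v, u_j> / sqrt(<u_j, u_j>), so |<v, e_j>|^2 = <v, u_j>^2 / <u_j, u_j>.
Coefficients: <v, e_1> = 6/sqrt(7), <v, e_2> = -44/sqrt(560), <v, e_3> = 6/sqrt(90).
Square and sum: Σ |<v, e_j>|^2 = 9.
Compute ||v||^2 = v·v = 11.
Deficit = 11 − 9 = 2 ≥ 0, confirming Bessel's inequality. (The deficit equals ||v − Σ <v,e_j> e_j||^2, the squared distance from v to span{e_j}.)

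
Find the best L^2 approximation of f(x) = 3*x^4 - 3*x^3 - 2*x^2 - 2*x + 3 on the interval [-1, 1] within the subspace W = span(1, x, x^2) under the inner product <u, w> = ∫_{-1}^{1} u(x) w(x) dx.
g(x) = 4*x^2/7 - 19*x/5 + 96/35

The best approximation g ∈ W is the orthogonal projection of f onto W. Writing g = a_0 + a_1 x + a_2 x^2, the coefficients solve the normal equations G · a = b where
  G_{ij} = <φ_i, φ_j> and b_i = <f, φ_i>, with φ_0 = 1, φ_1 = x, φ_2 = x^2.
G =
  [2, 0, 2/3]
  [0, 2/3, 0]
  [2/3, 0, 2/5],
b = (88/15, -38/15, 72/35).
Solving gives a_0 = 96/35, a_1 = -19/5, a_2 = 4/7, so
  g(x) = 4*x^2/7 - 19*x/5 + 96/35.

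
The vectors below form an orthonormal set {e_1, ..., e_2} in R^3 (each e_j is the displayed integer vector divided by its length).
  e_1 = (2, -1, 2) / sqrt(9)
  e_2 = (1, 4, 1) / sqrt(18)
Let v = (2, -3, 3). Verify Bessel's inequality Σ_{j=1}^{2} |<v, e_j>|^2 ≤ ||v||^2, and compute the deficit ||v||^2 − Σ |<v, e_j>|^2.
Σ |<v, e_j>|^2 = 43/2; ||v||^2 = 22; deficit = 1/2

Write each e_j = u_j / sqrt(<u_j, u_j>) where u_j is the displayed integer vector. Then <v, e_j> = <v, u_j> / sqrt(<u_j, u_j>), so |<v, e_j>|^2 = <v, u_j>^2 / <u_j, u_j>.
Coefficients: <v, e_1> = 13/sqrt(9), <v, e_2> = -7/sqrt(18).
Square and sum: Σ |<v, e_j>|^2 = 43/2.
Compute ||v||^2 = v·v = 22.
Deficit = 22 − 43/2 = 1/2 ≥ 0, confirming Bessel's inequality. (The deficit equals ||v − Σ <v,e_j> e_j||^2, the squared distance from v to span{e_j}.)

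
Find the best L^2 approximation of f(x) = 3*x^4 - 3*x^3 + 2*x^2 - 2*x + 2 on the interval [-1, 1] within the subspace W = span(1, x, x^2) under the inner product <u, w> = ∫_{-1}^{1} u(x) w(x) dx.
g(x) = 32*x^2/7 - 19*x/5 + 61/35

The best approximation g ∈ W is the orthogonal projection of f onto W. Writing g = a_0 + a_1 x + a_2 x^2, the coefficients solve the normal equations G · a = b where
  G_{ij} = <φ_i, φ_j> and b_i = <f, φ_i>, with φ_0 = 1, φ_1 = x, φ_2 = x^2.
G =
  [2, 0, 2/3]
  [0, 2/3, 0]
  [2/3, 0, 2/5],
b = (98/15, -38/15, 314/105).
Solving gives a_0 = 61/35, a_1 = -19/5, a_2 = 32/7, so
  g(x) = 32*x^2/7 - 19*x/5 + 61/35.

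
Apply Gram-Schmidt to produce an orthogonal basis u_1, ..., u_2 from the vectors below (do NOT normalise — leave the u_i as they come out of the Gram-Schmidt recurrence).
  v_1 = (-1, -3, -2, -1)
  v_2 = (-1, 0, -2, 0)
Orthogonal basis:
  u_1 = (-1, -3, -2, -1)
  u_2 = (-2/3, 1, -4/3, 1/3)

Apply the Gram-Schmidt recurrence
  u_1 = v_1
  u_i = v_i − Σ_{j<i} ((v_i · u_j) / (u_j · u_j)) · u_j.

Step by step this gives:
  u_1 = (-1, -3, -2, -1)
  u_2 = (-2/3, 1, -4/3, 1/3)

Orthogonality check:
  u_2 · u_1 = 0 (should be 0)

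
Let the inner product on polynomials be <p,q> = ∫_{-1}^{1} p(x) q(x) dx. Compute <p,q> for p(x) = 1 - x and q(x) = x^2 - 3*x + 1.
<p,q> = 14/3

Expand the product: p(x)·q(x) = -x^3 + 4*x^2 - 4*x + 1.
∫_{-1}^{1} of each monomial x^k gives [2/(k+1) if k even, 0 if k odd]. Integrating term-by-term (or equivalently evaluating the antiderivative F(x) = -x^4/4 + 4*x^3/3 - 2*x^2 + x at the endpoints):
  F(1) − F(−1) = 1/12 − (-55/12) = 14/3.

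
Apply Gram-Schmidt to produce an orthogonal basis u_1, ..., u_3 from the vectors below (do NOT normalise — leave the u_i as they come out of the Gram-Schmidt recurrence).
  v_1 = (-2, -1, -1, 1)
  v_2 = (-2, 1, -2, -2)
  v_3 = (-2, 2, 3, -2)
Orthogonal basis:
  u_1 = (-2, -1, -1, 1)
  u_2 = (-8/7, 10/7, -11/7, -17/7)
  u_3 = (-96/41, 38/41, 269/82, -39/82)

Apply the Gram-Schmidt recurrence
  u_1 = v_1
  u_i = v_i − Σ_{j<i} ((v_i · u_j) / (u_j · u_j)) · u_j.

Step by step this gives:
  u_1 = (-2, -1, -1, 1)
  u_2 = (-8/7, 10/7, -11/7, -17/7)
  u_3 = (-96/41, 38/41, 269/82, -39/82)

Orthogonality check:
  u_2 · u_1 = 0 (should be 0)
  u_3 · u_1 = 0 (should be 0)
  u_3 · u_2 = 0 (should be 0)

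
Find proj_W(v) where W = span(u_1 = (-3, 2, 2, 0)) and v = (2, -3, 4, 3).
proj_W(v) = (12/17, -8/17, -8/17, 0)

Set up U = [u_1 | ... | u_1] ∈ R^(4×1). The projector onto W = col(U) is P = U (U^T U)^(-1) U^T.
Compute U^T U =
  [17],
and U^T v = (-4).
Solve U^T U · c = U^T v for the coefficients: c = (-4/17). The projection is proj_W(v) = U c.
Check: (v - proj_W(v)) · u_1 = 0  (should be 0).
Result: proj_W(v) = (12/17, -8/17, -8/17, 0).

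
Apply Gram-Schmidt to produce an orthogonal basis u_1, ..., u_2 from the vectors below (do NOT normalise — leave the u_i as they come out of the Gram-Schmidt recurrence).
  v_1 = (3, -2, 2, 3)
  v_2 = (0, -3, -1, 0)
Orthogonal basis:
  u_1 = (3, -2, 2, 3)
  u_2 = (-6/13, -35/13, -17/13, -6/13)

Apply the Gram-Schmidt recurrence
  u_1 = v_1
  u_i = v_i − Σ_{j<i} ((v_i · u_j) / (u_j · u_j)) · u_j.

Step by step this gives:
  u_1 = (3, -2, 2, 3)
  u_2 = (-6/13, -35/13, -17/13, -6/13)

Orthogonality check:
  u_2 · u_1 = 0 (should be 0)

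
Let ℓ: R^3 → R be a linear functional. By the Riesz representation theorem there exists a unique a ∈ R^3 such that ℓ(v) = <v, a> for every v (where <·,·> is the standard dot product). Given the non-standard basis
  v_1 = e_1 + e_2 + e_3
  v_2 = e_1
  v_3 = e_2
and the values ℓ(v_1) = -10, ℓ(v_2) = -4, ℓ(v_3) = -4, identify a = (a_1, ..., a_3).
a = (-4, -4, -2)

Write a = (a_1, ..., a_3) in the standard basis. For each basis vector v_i, ℓ(v_i) = <v_i, a> is a linear equation in the a_j's. Collect the n equations into a matrix system V a = ℓ, where row i of V is v_i (expressed in the standard basis). Since V is invertible (lower-triangular with 1s on the diagonal, up to permutation), solve by back-substitution:
  V =
[[1, 1, 1],
 [1, 0, 0],
 [0, 1, 0]]
  V a = (-10, -4, -4)
Solving gives a = (-4, -4, -2).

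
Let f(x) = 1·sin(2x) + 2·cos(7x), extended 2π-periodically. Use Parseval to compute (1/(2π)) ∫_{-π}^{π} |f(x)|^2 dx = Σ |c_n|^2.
Σ |c_n|^2 = 5/2

Expand |f|^2 and use orthogonality of {sin(nx), cos(mx)} on [-π, π]:
  ∫_{-π}^{π} sin(nx)^2 dx = π, ∫ cos(mx)^2 dx = π, and cross terms integrate to 0.
So ∫_{-π}^{π} f(x)^2 dx = 1^2 · π + 2^2 · π = (1 + 4)π.
Divide by 2π: (1 + 4)/2 = 5/2.
By Parseval, this equals Σ |c_n|^2.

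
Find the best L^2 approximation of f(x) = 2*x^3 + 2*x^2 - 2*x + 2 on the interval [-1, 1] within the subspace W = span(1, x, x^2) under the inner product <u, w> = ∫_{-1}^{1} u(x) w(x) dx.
g(x) = 2*x^2 - 4*x/5 + 2

The best approximation g ∈ W is the orthogonal projection of f onto W. Writing g = a_0 + a_1 x + a_2 x^2, the coefficients solve the normal equations G · a = b where
  G_{ij} = <φ_i, φ_j> and b_i = <f, φ_i>, with φ_0 = 1, φ_1 = x, φ_2 = x^2.
G =
  [2, 0, 2/3]
  [0, 2/3, 0]
  [2/3, 0, 2/5],
b = (16/3, -8/15, 32/15).
Solving gives a_0 = 2, a_1 = -4/5, a_2 = 2, so
  g(x) = 2*x^2 - 4*x/5 + 2.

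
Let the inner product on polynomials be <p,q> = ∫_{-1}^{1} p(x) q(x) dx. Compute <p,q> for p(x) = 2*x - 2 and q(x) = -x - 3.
<p,q> = 32/3

Expand the product: p(x)·q(x) = -2*x^2 - 4*x + 6.
∫_{-1}^{1} of each monomial x^k gives [2/(k+1) if k even, 0 if k odd]. Integrating term-by-term (or equivalently evaluating the antiderivative F(x) = -2*x^3/3 - 2*x^2 + 6*x at the endpoints):
  F(1) − F(−1) = 10/3 − (-22/3) = 32/3.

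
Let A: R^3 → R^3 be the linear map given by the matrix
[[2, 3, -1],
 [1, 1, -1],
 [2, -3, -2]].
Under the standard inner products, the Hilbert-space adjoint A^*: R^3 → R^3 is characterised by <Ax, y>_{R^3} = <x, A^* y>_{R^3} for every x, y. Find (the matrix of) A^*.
A^* = A^T =
[[2, 1, 2],
 [3, 1, -3],
 [-1, -1, -2]]

For real matrices with standard dot products, the defining identity <Ax, y> = <x, A^* y> gives (Ax)^T y = x^T (A^*) y, i.e. x^T A^T y = x^T (A^*) y. Since this holds for all x, y, we must have A^* = A^T. Therefore
A^* =
[[2, 1, 2],
 [3, 1, -3],
 [-1, -1, -2]].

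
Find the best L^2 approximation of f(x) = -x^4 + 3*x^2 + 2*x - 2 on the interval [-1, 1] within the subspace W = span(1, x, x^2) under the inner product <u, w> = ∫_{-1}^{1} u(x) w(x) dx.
g(x) = 15*x^2/7 + 2*x - 67/35

The best approximation g ∈ W is the orthogonal projection of f onto W. Writing g = a_0 + a_1 x + a_2 x^2, the coefficients solve the normal equations G · a = b where
  G_{ij} = <φ_i, φ_j> and b_i = <f, φ_i>, with φ_0 = 1, φ_1 = x, φ_2 = x^2.
G =
  [2, 0, 2/3]
  [0, 2/3, 0]
  [2/3, 0, 2/5],
b = (-12/5, 4/3, -44/105).
Solving gives a_0 = -67/35, a_1 = 2, a_2 = 15/7, so
  g(x) = 15*x^2/7 + 2*x - 67/35.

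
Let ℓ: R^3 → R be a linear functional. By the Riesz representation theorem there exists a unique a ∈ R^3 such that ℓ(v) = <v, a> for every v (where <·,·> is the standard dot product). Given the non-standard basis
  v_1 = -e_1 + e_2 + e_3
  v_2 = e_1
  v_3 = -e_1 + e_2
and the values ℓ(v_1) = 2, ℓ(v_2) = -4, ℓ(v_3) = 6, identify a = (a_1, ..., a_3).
a = (-4, 2, -4)

Write a = (a_1, ..., a_3) in the standard basis. For each basis vector v_i, ℓ(v_i) = <v_i, a> is a linear equation in the a_j's. Collect the n equations into a matrix system V a = ℓ, where row i of V is v_i (expressed in the standard basis). Since V is invertible (lower-triangular with 1s on the diagonal, up to permutation), solve by back-substitution:
  V =
[[-1, 1, 1],
 [1, 0, 0],
 [-1, 1, 0]]
  V a = (2, -4, 6)
Solving gives a = (-4, 2, -4).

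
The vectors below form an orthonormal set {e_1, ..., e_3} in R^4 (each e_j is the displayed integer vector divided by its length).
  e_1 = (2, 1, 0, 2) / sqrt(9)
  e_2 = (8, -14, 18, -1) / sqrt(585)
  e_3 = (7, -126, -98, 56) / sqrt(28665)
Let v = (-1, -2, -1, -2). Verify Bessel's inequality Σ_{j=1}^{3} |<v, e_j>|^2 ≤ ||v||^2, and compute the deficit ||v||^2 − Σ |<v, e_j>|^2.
Σ |<v, e_j>|^2 = 9; ||v||^2 = 10; deficit = 1

Write each e_j = u_j / sqrt(<u_j, u_j>) where u_j is the displayed integer vector. Then <v, e_j> = <v, u_j> / sqrt(<u_j, u_j>), so |<v, e_j>|^2 = <v, u_j>^2 / <u_j, u_j>.
Coefficients: <v, e_1> = -8/sqrt(9), <v, e_2> = 4/sqrt(585), <v, e_3> = 231/sqrt(28665).
Square and sum: Σ |<v, e_j>|^2 = 9.
Compute ||v||^2 = v·v = 10.
Deficit = 10 − 9 = 1 ≥ 0, confirming Bessel's inequality. (The deficit equals ||v − Σ <v,e_j> e_j||^2, the squared distance from v to span{e_j}.)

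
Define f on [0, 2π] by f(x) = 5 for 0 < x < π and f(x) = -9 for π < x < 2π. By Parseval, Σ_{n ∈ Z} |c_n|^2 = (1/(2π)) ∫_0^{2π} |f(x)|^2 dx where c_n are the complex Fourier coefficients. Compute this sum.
Σ |c_n|^2 = 53

Parseval equates the L^2 energy of f (normalised by 1/(2π)) with the ℓ^2 sum of its Fourier coefficients: (1/(2π)) ∫_0^{2π} |f|^2 = Σ |c_n|^2.
Compute the left side: (1/(2π)) [∫_0^π 5^2 dx + ∫_π^{2π} (-9)^2 dx] = (1/(2π)) · (25π + 81π) = (25 + 81)/2 = 53.
So Σ_{n ∈ Z} |c_n|^2 = 53.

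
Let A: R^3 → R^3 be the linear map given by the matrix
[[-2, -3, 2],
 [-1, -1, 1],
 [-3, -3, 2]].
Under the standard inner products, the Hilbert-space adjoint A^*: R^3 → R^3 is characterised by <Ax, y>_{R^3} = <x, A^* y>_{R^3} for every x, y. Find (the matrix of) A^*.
A^* = A^T =
[[-2, -1, -3],
 [-3, -1, -3],
 [2, 1, 2]]

For real matrices with standard dot products, the defining identity <Ax, y> = <x, A^* y> gives (Ax)^T y = x^T (A^*) y, i.e. x^T A^T y = x^T (A^*) y. Since this holds for all x, y, we must have A^* = A^T. Therefore
A^* =
[[-2, -1, -3],
 [-3, -1, -3],
 [2, 1, 2]].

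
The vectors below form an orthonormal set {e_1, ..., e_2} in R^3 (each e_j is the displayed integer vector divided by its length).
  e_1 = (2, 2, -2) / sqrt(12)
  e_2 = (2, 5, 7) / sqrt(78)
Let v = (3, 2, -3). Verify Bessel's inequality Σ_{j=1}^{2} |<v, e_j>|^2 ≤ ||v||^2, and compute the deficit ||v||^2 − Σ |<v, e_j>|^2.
Σ |<v, e_j>|^2 = 563/26; ||v||^2 = 22; deficit = 9/26

Write each e_j = u_j / sqrt(<u_j, u_j>) where u_j is the displayed integer vector. Then <v, e_j> = <v, u_j> / sqrt(<u_j, u_j>), so |<v, e_j>|^2 = <v, u_j>^2 / <u_j, u_j>.
Coefficients: <v, e_1> = 16/sqrt(12), <v, e_2> = -5/sqrt(78).
Square and sum: Σ |<v, e_j>|^2 = 563/26.
Compute ||v||^2 = v·v = 22.
Deficit = 22 − 563/26 = 9/26 ≥ 0, confirming Bessel's inequality. (The deficit equals ||v − Σ <v,e_j> e_j||^2, the squared distance from v to span{e_j}.)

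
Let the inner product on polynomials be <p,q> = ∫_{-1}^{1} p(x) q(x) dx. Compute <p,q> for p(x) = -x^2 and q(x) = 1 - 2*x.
<p,q> = -2/3

Expand the product: p(x)·q(x) = 2*x^3 - x^2.
∫_{-1}^{1} of each monomial x^k gives [2/(k+1) if k even, 0 if k odd]. Integrating term-by-term (or equivalently evaluating the antiderivative F(x) = x^4/2 - x^3/3 at the endpoints):
  F(1) − F(−1) = 1/6 − (5/6) = -2/3.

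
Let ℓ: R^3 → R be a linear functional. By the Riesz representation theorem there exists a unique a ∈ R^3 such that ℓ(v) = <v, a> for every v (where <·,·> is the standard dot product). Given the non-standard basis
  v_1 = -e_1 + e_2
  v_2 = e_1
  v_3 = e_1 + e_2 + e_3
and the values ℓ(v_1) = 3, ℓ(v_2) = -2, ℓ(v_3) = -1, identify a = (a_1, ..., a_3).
a = (-2, 1, 0)

Write a = (a_1, ..., a_3) in the standard basis. For each basis vector v_i, ℓ(v_i) = <v_i, a> is a linear equation in the a_j's. Collect the n equations into a matrix system V a = ℓ, where row i of V is v_i (expressed in the standard basis). Since V is invertible (lower-triangular with 1s on the diagonal, up to permutation), solve by back-substitution:
  V =
[[-1, 1, 0],
 [1, 0, 0],
 [1, 1, 1]]
  V a = (3, -2, -1)
Solving gives a = (-2, 1, 0).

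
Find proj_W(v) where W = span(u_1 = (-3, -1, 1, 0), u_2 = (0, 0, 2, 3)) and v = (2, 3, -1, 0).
proj_W(v) = (378/139, 126/139, -130/139, -6/139)

Set up U = [u_1 | ... | u_2] ∈ R^(4×2). The projector onto W = col(U) is P = U (U^T U)^(-1) U^T.
Compute U^T U =
  [11, 2]
  [2, 13],
and U^T v = (-10, -2).
Solve U^T U · c = U^T v for the coefficients: c = (-126/139, -2/139). The projection is proj_W(v) = U c.
Check: (v - proj_W(v)) · u_1 = 0  (should be 0).
Check: (v - proj_W(v)) · u_2 = 0  (should be 0).
Result: proj_W(v) = (378/139, 126/139, -130/139, -6/139).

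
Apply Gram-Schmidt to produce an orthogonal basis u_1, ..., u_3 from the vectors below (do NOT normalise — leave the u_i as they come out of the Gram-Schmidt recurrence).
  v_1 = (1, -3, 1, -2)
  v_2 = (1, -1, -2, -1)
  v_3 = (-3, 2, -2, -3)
Orthogonal basis:
  u_1 = (1, -3, 1, -2)
  u_2 = (11/15, -1/5, -34/15, -7/15)
  u_3 = (-274/89, 99/89, -35/89, -303/89)

Apply the Gram-Schmidt recurrence
  u_1 = v_1
  u_i = v_i − Σ_{j<i} ((v_i · u_j) / (u_j · u_j)) · u_j.

Step by step this gives:
  u_1 = (1, -3, 1, -2)
  u_2 = (11/15, -1/5, -34/15, -7/15)
  u_3 = (-274/89, 99/89, -35/89, -303/89)

Orthogonality check:
  u_2 · u_1 = 0 (should be 0)
  u_3 · u_1 = 0 (should be 0)
  u_3 · u_2 = 0 (should be 0)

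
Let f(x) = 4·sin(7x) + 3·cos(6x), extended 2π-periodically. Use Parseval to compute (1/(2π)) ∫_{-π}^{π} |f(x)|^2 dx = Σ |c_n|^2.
Σ |c_n|^2 = 25/2

Expand |f|^2 and use orthogonality of {sin(nx), cos(mx)} on [-π, π]:
  ∫_{-π}^{π} sin(nx)^2 dx = π, ∫ cos(mx)^2 dx = π, and cross terms integrate to 0.
So ∫_{-π}^{π} f(x)^2 dx = 4^2 · π + 3^2 · π = (16 + 9)π.
Divide by 2π: (16 + 9)/2 = 25/2.
By Parseval, this equals Σ |c_n|^2.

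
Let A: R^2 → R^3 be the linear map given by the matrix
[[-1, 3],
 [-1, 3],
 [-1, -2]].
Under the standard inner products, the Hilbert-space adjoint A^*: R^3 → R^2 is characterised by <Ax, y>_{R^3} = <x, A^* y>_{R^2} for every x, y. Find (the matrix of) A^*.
A^* = A^T =
[[-1, -1, -1],
 [3, 3, -2]]

For real matrices with standard dot products, the defining identity <Ax, y> = <x, A^* y> gives (Ax)^T y = x^T (A^*) y, i.e. x^T A^T y = x^T (A^*) y. Since this holds for all x, y, we must have A^* = A^T. Therefore
A^* =
[[-1, -1, -1],
 [3, 3, -2]].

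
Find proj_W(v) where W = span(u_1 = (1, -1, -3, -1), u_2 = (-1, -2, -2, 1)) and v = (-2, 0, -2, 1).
proj_W(v) = (-13/14, -10/7, -8/7, 13/14)

Set up U = [u_1 | ... | u_2] ∈ R^(4×2). The projector onto W = col(U) is P = U (U^T U)^(-1) U^T.
Compute U^T U =
  [12, 6]
  [6, 10],
and U^T v = (3, 7).
Solve U^T U · c = U^T v for the coefficients: c = (-1/7, 11/14). The projection is proj_W(v) = U c.
Check: (v - proj_W(v)) · u_1 = 0  (should be 0).
Check: (v - proj_W(v)) · u_2 = 0  (should be 0).
Result: proj_W(v) = (-13/14, -10/7, -8/7, 13/14).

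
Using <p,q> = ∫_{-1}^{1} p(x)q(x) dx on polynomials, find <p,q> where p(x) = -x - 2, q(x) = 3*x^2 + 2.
<p,q> = -12

Expand the product: p(x)·q(x) = -3*x^3 - 6*x^2 - 2*x - 4.
∫_{-1}^{1} of each monomial x^k gives [2/(k+1) if k even, 0 if k odd]. Integrating term-by-term (or equivalently evaluating the antiderivative F(x) = -3*x^4/4 - 2*x^3 - x^2 - 4*x at the endpoints):
  F(1) − F(−1) = -31/4 − (17/4) = -12.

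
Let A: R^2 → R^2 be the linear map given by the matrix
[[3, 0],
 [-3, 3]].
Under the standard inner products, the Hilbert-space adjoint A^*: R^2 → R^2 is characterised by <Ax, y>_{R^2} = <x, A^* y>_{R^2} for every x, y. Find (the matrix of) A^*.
A^* = A^T =
[[3, -3],
 [0, 3]]

For real matrices with standard dot products, the defining identity <Ax, y> = <x, A^* y> gives (Ax)^T y = x^T (A^*) y, i.e. x^T A^T y = x^T (A^*) y. Since this holds for all x, y, we must have A^* = A^T. Therefore
A^* =
[[3, -3],
 [0, 3]].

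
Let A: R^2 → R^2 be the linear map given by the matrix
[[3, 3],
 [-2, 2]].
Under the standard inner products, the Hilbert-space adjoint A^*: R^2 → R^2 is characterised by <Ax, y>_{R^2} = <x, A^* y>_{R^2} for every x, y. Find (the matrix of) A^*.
A^* = A^T =
[[3, -2],
 [3, 2]]

For real matrices with standard dot products, the defining identity <Ax, y> = <x, A^* y> gives (Ax)^T y = x^T (A^*) y, i.e. x^T A^T y = x^T (A^*) y. Since this holds for all x, y, we must have A^* = A^T. Therefore
A^* =
[[3, -2],
 [3, 2]].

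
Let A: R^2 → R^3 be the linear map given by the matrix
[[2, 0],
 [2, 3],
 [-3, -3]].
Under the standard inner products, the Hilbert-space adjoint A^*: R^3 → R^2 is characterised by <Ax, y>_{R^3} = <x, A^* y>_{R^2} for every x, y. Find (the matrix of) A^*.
A^* = A^T =
[[2, 2, -3],
 [0, 3, -3]]

For real matrices with standard dot products, the defining identity <Ax, y> = <x, A^* y> gives (Ax)^T y = x^T (A^*) y, i.e. x^T A^T y = x^T (A^*) y. Since this holds for all x, y, we must have A^* = A^T. Therefore
A^* =
[[2, 2, -3],
 [0, 3, -3]].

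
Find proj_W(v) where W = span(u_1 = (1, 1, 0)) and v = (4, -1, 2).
proj_W(v) = (3/2, 3/2, 0)

Set up U = [u_1 | ... | u_1] ∈ R^(3×1). The projector onto W = col(U) is P = U (U^T U)^(-1) U^T.
Compute U^T U =
  [2],
and U^T v = (3).
Solve U^T U · c = U^T v for the coefficients: c = (3/2). The projection is proj_W(v) = U c.
Check: (v - proj_W(v)) · u_1 = 0  (should be 0).
Result: proj_W(v) = (3/2, 3/2, 0).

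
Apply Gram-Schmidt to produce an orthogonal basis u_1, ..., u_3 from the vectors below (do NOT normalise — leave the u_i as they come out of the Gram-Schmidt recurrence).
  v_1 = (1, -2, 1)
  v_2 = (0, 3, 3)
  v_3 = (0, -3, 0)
Orthogonal basis:
  u_1 = (1, -2, 1)
  u_2 = (1/2, 2, 7/2)
  u_3 = (-9/11, -3/11, 3/11)

Apply the Gram-Schmidt recurrence
  u_1 = v_1
  u_i = v_i − Σ_{j<i} ((v_i · u_j) / (u_j · u_j)) · u_j.

Step by step this gives:
  u_1 = (1, -2, 1)
  u_2 = (1/2, 2, 7/2)
  u_3 = (-9/11, -3/11, 3/11)

Orthogonality check:
  u_2 · u_1 = 0 (should be 0)
  u_3 · u_1 = 0 (should be 0)
  u_3 · u_2 = 0 (should be 0)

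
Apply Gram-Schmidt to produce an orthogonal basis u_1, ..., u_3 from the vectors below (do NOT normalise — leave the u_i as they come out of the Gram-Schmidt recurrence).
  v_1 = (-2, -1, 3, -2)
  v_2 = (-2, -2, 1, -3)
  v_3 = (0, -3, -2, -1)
Orthogonal basis:
  u_1 = (-2, -1, 3, -2)
  u_2 = (-1/3, -7/6, -3/2, -4/3)
  u_3 = (4/11, -46/33, 10/33, 26/33)

Apply the Gram-Schmidt recurrence
  u_1 = v_1
  u_i = v_i − Σ_{j<i} ((v_i · u_j) / (u_j · u_j)) · u_j.

Step by step this gives:
  u_1 = (-2, -1, 3, -2)
  u_2 = (-1/3, -7/6, -3/2, -4/3)
  u_3 = (4/11, -46/33, 10/33, 26/33)

Orthogonality check:
  u_2 · u_1 = 0 (should be 0)
  u_3 · u_1 = 0 (should be 0)
  u_3 · u_2 = 0 (should be 0)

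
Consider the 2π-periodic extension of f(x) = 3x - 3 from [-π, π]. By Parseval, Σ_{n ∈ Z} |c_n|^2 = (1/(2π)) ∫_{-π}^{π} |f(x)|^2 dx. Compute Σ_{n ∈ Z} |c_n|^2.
Σ |c_n|^2 = 3π^2 + 9

Expand and integrate term by term over [-π, π]:
  ∫ (3x)^2 dx = 9·(2π^3/3); ∫ 2·3·(-3)·x dx = 0 (odd integrand); ∫ (-3)^2 dx = 9·2π.
So (1/(2π)) ∫_{-π}^{π} (3x - 3)^2 dx = 9π^2/3 + 9 = 3π^2 + 9.
Parseval ⇒ Σ |c_n|^2 = 3π^2 + 9.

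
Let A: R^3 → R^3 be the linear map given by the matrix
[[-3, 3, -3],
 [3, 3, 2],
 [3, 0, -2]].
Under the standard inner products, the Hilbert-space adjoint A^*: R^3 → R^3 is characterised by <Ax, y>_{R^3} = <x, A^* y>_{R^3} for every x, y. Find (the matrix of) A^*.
A^* = A^T =
[[-3, 3, 3],
 [3, 3, 0],
 [-3, 2, -2]]

For real matrices with standard dot products, the defining identity <Ax, y> = <x, A^* y> gives (Ax)^T y = x^T (A^*) y, i.e. x^T A^T y = x^T (A^*) y. Since this holds for all x, y, we must have A^* = A^T. Therefore
A^* =
[[-3, 3, 3],
 [3, 3, 0],
 [-3, 2, -2]].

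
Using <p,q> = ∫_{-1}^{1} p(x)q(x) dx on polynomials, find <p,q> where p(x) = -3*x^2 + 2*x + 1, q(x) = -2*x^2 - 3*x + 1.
<p,q> = -44/15

Expand the product: p(x)·q(x) = 6*x^4 + 5*x^3 - 11*x^2 - x + 1.
∫_{-1}^{1} of each monomial x^k gives [2/(k+1) if k even, 0 if k odd]. Integrating term-by-term (or equivalently evaluating the antiderivative F(x) = 6*x^5/5 + 5*x^4/4 - 11*x^3/3 - x^2/2 + x at the endpoints):
  F(1) − F(−1) = -43/60 − (133/60) = -44/15.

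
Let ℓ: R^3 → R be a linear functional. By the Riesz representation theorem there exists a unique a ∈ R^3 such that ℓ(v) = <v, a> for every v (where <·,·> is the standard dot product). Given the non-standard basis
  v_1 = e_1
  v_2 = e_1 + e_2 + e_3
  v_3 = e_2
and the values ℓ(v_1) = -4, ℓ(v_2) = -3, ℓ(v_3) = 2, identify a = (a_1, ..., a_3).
a = (-4, 2, -1)

Write a = (a_1, ..., a_3) in the standard basis. For each basis vector v_i, ℓ(v_i) = <v_i, a> is a linear equation in the a_j's. Collect the n equations into a matrix system V a = ℓ, where row i of V is v_i (expressed in the standard basis). Since V is invertible (lower-triangular with 1s on the diagonal, up to permutation), solve by back-substitution:
  V =
[[1, 0, 0],
 [1, 1, 1],
 [0, 1, 0]]
  V a = (-4, -3, 2)
Solving gives a = (-4, 2, -1).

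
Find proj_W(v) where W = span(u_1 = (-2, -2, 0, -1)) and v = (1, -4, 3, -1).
proj_W(v) = (-14/9, -14/9, 0, -7/9)

Set up U = [u_1 | ... | u_1] ∈ R^(4×1). The projector onto W = col(U) is P = U (U^T U)^(-1) U^T.
Compute U^T U =
  [9],
and U^T v = (7).
Solve U^T U · c = U^T v for the coefficients: c = (7/9). The projection is proj_W(v) = U c.
Check: (v - proj_W(v)) · u_1 = 0  (should be 0).
Result: proj_W(v) = (-14/9, -14/9, 0, -7/9).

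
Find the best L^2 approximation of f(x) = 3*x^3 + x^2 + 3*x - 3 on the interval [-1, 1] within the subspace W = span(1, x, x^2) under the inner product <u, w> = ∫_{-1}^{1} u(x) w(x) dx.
g(x) = x^2 + 24*x/5 - 3

The best approximation g ∈ W is the orthogonal projection of f onto W. Writing g = a_0 + a_1 x + a_2 x^2, the coefficients solve the normal equations G · a = b where
  G_{ij} = <φ_i, φ_j> and b_i = <f, φ_i>, with φ_0 = 1, φ_1 = x, φ_2 = x^2.
G =
  [2, 0, 2/3]
  [0, 2/3, 0]
  [2/3, 0, 2/5],
b = (-16/3, 16/5, -8/5).
Solving gives a_0 = -3, a_1 = 24/5, a_2 = 1, so
  g(x) = x^2 + 24*x/5 - 3.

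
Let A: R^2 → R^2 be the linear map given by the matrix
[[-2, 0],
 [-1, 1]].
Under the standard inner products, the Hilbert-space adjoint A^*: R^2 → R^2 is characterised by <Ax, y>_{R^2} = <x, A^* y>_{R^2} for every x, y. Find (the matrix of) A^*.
A^* = A^T =
[[-2, -1],
 [0, 1]]

For real matrices with standard dot products, the defining identity <Ax, y> = <x, A^* y> gives (Ax)^T y = x^T (A^*) y, i.e. x^T A^T y = x^T (A^*) y. Since this holds for all x, y, we must have A^* = A^T. Therefore
A^* =
[[-2, -1],
 [0, 1]].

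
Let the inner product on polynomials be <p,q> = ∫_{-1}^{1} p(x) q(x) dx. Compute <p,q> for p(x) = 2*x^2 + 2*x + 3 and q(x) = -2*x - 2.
<p,q> = -52/3

Expand the product: p(x)·q(x) = -4*x^3 - 8*x^2 - 10*x - 6.
∫_{-1}^{1} of each monomial x^k gives [2/(k+1) if k even, 0 if k odd]. Integrating term-by-term (or equivalently evaluating the antiderivative F(x) = -x^4 - 8*x^3/3 - 5*x^2 - 6*x at the endpoints):
  F(1) − F(−1) = -44/3 − (8/3) = -52/3.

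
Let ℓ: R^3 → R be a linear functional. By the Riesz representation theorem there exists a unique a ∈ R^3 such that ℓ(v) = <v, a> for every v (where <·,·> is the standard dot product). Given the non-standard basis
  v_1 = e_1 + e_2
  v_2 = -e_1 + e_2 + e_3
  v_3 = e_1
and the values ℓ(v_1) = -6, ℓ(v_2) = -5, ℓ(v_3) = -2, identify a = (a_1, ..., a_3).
a = (-2, -4, -3)

Write a = (a_1, ..., a_3) in the standard basis. For each basis vector v_i, ℓ(v_i) = <v_i, a> is a linear equation in the a_j's. Collect the n equations into a matrix system V a = ℓ, where row i of V is v_i (expressed in the standard basis). Since V is invertible (lower-triangular with 1s on the diagonal, up to permutation), solve by back-substitution:
  V =
[[1, 1, 0],
 [-1, 1, 1],
 [1, 0, 0]]
  V a = (-6, -5, -2)
Solving gives a = (-2, -4, -3).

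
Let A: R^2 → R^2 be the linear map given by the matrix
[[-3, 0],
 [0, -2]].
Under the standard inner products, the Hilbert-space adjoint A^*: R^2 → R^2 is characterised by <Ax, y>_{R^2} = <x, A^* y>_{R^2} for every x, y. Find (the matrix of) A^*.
A^* = A^T =
[[-3, 0],
 [0, -2]]

For real matrices with standard dot products, the defining identity <Ax, y> = <x, A^* y> gives (Ax)^T y = x^T (A^*) y, i.e. x^T A^T y = x^T (A^*) y. Since this holds for all x, y, we must have A^* = A^T. Therefore
A^* =
[[-3, 0],
 [0, -2]].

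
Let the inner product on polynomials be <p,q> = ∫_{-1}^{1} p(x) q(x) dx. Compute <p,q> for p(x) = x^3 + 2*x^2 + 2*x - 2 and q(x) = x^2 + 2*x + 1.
<p,q> = 4/15

Expand the product: p(x)·q(x) = x^5 + 4*x^4 + 7*x^3 + 4*x^2 - 2*x - 2.
∫_{-1}^{1} of each monomial x^k gives [2/(k+1) if k even, 0 if k odd]. Integrating term-by-term (or equivalently evaluating the antiderivative F(x) = x^6/6 + 4*x^5/5 + 7*x^4/4 + 4*x^3/3 - x^2 - 2*x at the endpoints):
  F(1) − F(−1) = 21/20 − (47/60) = 4/15.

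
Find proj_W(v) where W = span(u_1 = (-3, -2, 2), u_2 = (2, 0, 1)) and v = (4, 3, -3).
proj_W(v) = (278/69, 200/69, -211/69)

Set up U = [u_1 | ... | u_2] ∈ R^(3×2). The projector onto W = col(U) is P = U (U^T U)^(-1) U^T.
Compute U^T U =
  [17, -4]
  [-4, 5],
and U^T v = (-24, 5).
Solve U^T U · c = U^T v for the coefficients: c = (-100/69, -11/69). The projection is proj_W(v) = U c.
Check: (v - proj_W(v)) · u_1 = 0  (should be 0).
Check: (v - proj_W(v)) · u_2 = 0  (should be 0).
Result: proj_W(v) = (278/69, 200/69, -211/69).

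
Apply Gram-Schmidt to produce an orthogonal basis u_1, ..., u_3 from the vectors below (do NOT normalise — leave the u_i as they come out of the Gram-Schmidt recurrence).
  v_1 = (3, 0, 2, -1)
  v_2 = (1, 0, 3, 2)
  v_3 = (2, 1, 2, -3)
Orthogonal basis:
  u_1 = (3, 0, 2, -1)
  u_2 = (-1/2, 0, 2, 5/2)
  u_3 = (-1, 1, 1, -1)

Apply the Gram-Schmidt recurrence
  u_1 = v_1
  u_i = v_i − Σ_{j<i} ((v_i · u_j) / (u_j · u_j)) · u_j.

Step by step this gives:
  u_1 = (3, 0, 2, -1)
  u_2 = (-1/2, 0, 2, 5/2)
  u_3 = (-1, 1, 1, -1)

Orthogonality check:
  u_2 · u_1 = 0 (should be 0)
  u_3 · u_1 = 0 (should be 0)
  u_3 · u_2 = 0 (should be 0)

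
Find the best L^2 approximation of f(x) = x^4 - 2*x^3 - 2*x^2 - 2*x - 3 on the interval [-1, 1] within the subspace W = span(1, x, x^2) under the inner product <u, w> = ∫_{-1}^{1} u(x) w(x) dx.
g(x) = -8*x^2/7 - 16*x/5 - 108/35

The best approximation g ∈ W is the orthogonal projection of f onto W. Writing g = a_0 + a_1 x + a_2 x^2, the coefficients solve the normal equations G · a = b where
  G_{ij} = <φ_i, φ_j> and b_i = <f, φ_i>, with φ_0 = 1, φ_1 = x, φ_2 = x^2.
G =
  [2, 0, 2/3]
  [0, 2/3, 0]
  [2/3, 0, 2/5],
b = (-104/15, -32/15, -88/35).
Solving gives a_0 = -108/35, a_1 = -16/5, a_2 = -8/7, so
  g(x) = -8*x^2/7 - 16*x/5 - 108/35.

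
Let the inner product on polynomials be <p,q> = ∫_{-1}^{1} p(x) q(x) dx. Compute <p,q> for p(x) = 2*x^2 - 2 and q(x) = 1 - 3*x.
<p,q> = -8/3

Expand the product: p(x)·q(x) = -6*x^3 + 2*x^2 + 6*x - 2.
∫_{-1}^{1} of each monomial x^k gives [2/(k+1) if k even, 0 if k odd]. Integrating term-by-term (or equivalently evaluating the antiderivative F(x) = -3*x^4/2 + 2*x^3/3 + 3*x^2 - 2*x at the endpoints):
  F(1) − F(−1) = 1/6 − (17/6) = -8/3.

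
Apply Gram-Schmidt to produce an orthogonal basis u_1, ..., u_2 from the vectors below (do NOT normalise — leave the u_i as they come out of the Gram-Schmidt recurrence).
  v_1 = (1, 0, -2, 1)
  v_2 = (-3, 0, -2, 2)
Orthogonal basis:
  u_1 = (1, 0, -2, 1)
  u_2 = (-7/2, 0, -1, 3/2)

Apply the Gram-Schmidt recurrence
  u_1 = v_1
  u_i = v_i − Σ_{j<i} ((v_i · u_j) / (u_j · u_j)) · u_j.

Step by step this gives:
  u_1 = (1, 0, -2, 1)
  u_2 = (-7/2, 0, -1, 3/2)

Orthogonality check:
  u_2 · u_1 = 0 (should be 0)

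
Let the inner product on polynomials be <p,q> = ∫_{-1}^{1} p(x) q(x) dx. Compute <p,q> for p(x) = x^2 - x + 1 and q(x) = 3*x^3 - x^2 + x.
<p,q> = -44/15

Expand the product: p(x)·q(x) = 3*x^5 - 4*x^4 + 5*x^3 - 2*x^2 + x.
∫_{-1}^{1} of each monomial x^k gives [2/(k+1) if k even, 0 if k odd]. Integrating term-by-term (or equivalently evaluating the antiderivative F(x) = x^6/2 - 4*x^5/5 + 5*x^4/4 - 2*x^3/3 + x^2/2 at the endpoints):
  F(1) − F(−1) = 47/60 − (223/60) = -44/15.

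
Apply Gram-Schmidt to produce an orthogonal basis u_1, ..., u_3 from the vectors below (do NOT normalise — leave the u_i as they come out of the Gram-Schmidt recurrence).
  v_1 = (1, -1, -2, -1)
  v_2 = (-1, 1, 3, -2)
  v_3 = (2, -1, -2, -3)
Orthogonal basis:
  u_1 = (1, -1, -2, -1)
  u_2 = (-1/7, 1/7, 9/7, -20/7)
  u_3 = (15/23, 8/23, 3/23, 1/23)

Apply the Gram-Schmidt recurrence
  u_1 = v_1
  u_i = v_i − Σ_{j<i} ((v_i · u_j) / (u_j · u_j)) · u_j.

Step by step this gives:
  u_1 = (1, -1, -2, -1)
  u_2 = (-1/7, 1/7, 9/7, -20/7)
  u_3 = (15/23, 8/23, 3/23, 1/23)

Orthogonality check:
  u_2 · u_1 = 0 (should be 0)
  u_3 · u_1 = 0 (should be 0)
  u_3 · u_2 = 0 (should be 0)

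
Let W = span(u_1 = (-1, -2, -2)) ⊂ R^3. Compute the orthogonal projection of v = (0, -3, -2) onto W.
proj_W(v) = (-10/9, -20/9, -20/9)

Set up U = [u_1 | ... | u_1] ∈ R^(3×1). The projector onto W = col(U) is P = U (U^T U)^(-1) U^T.
Compute U^T U =
  [9],
and U^T v = (10).
Solve U^T U · c = U^T v for the coefficients: c = (10/9). The projection is proj_W(v) = U c.
Check: (v - proj_W(v)) · u_1 = 0  (should be 0).
Result: proj_W(v) = (-10/9, -20/9, -20/9).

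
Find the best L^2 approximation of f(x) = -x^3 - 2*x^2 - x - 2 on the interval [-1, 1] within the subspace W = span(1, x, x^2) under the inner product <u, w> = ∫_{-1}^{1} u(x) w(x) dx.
g(x) = -2*x^2 - 8*x/5 - 2

The best approximation g ∈ W is the orthogonal projection of f onto W. Writing g = a_0 + a_1 x + a_2 x^2, the coefficients solve the normal equations G · a = b where
  G_{ij} = <φ_i, φ_j> and b_i = <f, φ_i>, with φ_0 = 1, φ_1 = x, φ_2 = x^2.
G =
  [2, 0, 2/3]
  [0, 2/3, 0]
  [2/3, 0, 2/5],
b = (-16/3, -16/15, -32/15).
Solving gives a_0 = -2, a_1 = -8/5, a_2 = -2, so
  g(x) = -2*x^2 - 8*x/5 - 2.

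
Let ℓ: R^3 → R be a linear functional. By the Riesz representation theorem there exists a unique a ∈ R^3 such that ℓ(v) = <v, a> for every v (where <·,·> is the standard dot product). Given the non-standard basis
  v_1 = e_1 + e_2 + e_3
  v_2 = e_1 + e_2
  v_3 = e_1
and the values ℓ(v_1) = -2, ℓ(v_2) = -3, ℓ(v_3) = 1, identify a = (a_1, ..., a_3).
a = (1, -4, 1)

Write a = (a_1, ..., a_3) in the standard basis. For each basis vector v_i, ℓ(v_i) = <v_i, a> is a linear equation in the a_j's. Collect the n equations into a matrix system V a = ℓ, where row i of V is v_i (expressed in the standard basis). Since V is invertible (lower-triangular with 1s on the diagonal, up to permutation), solve by back-substitution:
  V =
[[1, 1, 1],
 [1, 1, 0],
 [1, 0, 0]]
  V a = (-2, -3, 1)
Solving gives a = (1, -4, 1).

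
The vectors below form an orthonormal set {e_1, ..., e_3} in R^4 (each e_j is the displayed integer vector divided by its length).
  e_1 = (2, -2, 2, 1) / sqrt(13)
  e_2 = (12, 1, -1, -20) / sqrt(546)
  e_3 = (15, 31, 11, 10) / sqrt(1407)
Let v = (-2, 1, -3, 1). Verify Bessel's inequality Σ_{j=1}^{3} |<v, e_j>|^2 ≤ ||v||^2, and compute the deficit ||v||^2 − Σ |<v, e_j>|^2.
Σ |<v, e_j>|^2 = 843/67; ||v||^2 = 15; deficit = 162/67

Write each e_j = u_j / sqrt(<u_j, u_j>) where u_j is the displayed integer vector. Then <v, e_j> = <v, u_j> / sqrt(<u_j, u_j>), so |<v, e_j>|^2 = <v, u_j>^2 / <u_j, u_j>.
Coefficients: <v, e_1> = -11/sqrt(13), <v, e_2> = -40/sqrt(546), <v, e_3> = -22/sqrt(1407).
Square and sum: Σ |<v, e_j>|^2 = 843/67.
Compute ||v||^2 = v·v = 15.
Deficit = 15 − 843/67 = 162/67 ≥ 0, confirming Bessel's inequality. (The deficit equals ||v − Σ <v,e_j> e_j||^2, the squared distance from v to span{e_j}.)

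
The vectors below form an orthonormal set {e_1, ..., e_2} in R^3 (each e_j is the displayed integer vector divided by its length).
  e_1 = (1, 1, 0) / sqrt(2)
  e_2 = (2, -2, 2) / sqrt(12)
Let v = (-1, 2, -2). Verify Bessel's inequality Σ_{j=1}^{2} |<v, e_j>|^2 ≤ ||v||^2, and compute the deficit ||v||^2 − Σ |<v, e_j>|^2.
Σ |<v, e_j>|^2 = 53/6; ||v||^2 = 9; deficit = 1/6

Write each e_j = u_j / sqrt(<u_j, u_j>) where u_j is the displayed integer vector. Then <v, e_j> = <v, u_j> / sqrt(<u_j, u_j>), so |<v, e_j>|^2 = <v, u_j>^2 / <u_j, u_j>.
Coefficients: <v, e_1> = 1/sqrt(2), <v, e_2> = -10/sqrt(12).
Square and sum: Σ |<v, e_j>|^2 = 53/6.
Compute ||v||^2 = v·v = 9.
Deficit = 9 − 53/6 = 1/6 ≥ 0, confirming Bessel's inequality. (The deficit equals ||v − Σ <v,e_j> e_j||^2, the squared distance from v to span{e_j}.)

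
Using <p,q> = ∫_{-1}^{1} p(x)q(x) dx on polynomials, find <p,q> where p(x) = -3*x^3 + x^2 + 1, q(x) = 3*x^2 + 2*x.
<p,q> = 4/5

Expand the product: p(x)·q(x) = -9*x^5 - 3*x^4 + 2*x^3 + 3*x^2 + 2*x.
∫_{-1}^{1} of each monomial x^k gives [2/(k+1) if k even, 0 if k odd]. Integrating term-by-term (or equivalently evaluating the antiderivative F(x) = -3*x^6/2 - 3*x^5/5 + x^4/2 + x^3 + x^2 at the endpoints):
  F(1) − F(−1) = 2/5 − (-2/5) = 4/5.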